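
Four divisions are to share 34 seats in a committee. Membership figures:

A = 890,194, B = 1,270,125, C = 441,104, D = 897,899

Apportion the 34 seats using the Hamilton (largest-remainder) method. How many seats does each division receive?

Total 3499322; standard divisor 3499322/34 ≈ 102921.235.
Standard quotas: A 8.6493, B 12.3407, C 4.2858, D 8.7241.
Lower quotas: A 8, B 12, C 4, D 8 (sum 32, leaving 2 seats).
Remainders in descending order: D 0.7241, A 0.6493, B 0.3407, C 0.2858.
Largest remainders: D, A receive the extra seats.

A=9; B=12; C=4; D=9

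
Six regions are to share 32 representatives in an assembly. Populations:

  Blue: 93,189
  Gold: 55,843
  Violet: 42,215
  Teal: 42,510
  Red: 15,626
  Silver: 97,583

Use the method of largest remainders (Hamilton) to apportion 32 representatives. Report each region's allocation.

Total 346966; standard divisor 346966/32 ≈ 10842.688.
Standard quotas: Blue 8.5946, Gold 5.1503, Violet 3.8934, Teal 3.9206, Red 1.4412, Silver 8.9999.
Lower quotas: Blue 8, Gold 5, Violet 3, Teal 3, Red 1, Silver 8 (sum 28, leaving 4 seats).
Remainders in descending order: Silver 0.9999, Teal 0.9206, Violet 0.8934, Blue 0.5946, Red 0.4412, Gold 0.1503.
The surplus seats go to Silver, Teal, Violet, Blue.

Blue=9, Gold=5, Violet=4, Teal=4, Red=1, Silver=9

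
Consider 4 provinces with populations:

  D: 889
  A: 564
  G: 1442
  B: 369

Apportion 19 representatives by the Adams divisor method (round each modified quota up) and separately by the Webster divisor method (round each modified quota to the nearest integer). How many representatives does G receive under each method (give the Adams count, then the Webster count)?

8 and 9

Adams: D 5, A 4, G 8, B 2.
Webster: D 5, A 3, G 9, B 2.
G gets 8 under Adams and 9 under Webster.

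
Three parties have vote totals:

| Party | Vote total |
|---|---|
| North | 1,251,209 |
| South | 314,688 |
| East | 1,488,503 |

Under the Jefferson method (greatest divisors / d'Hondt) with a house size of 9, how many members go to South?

Standard divisor 3054400/9 ≈ 339377.778; standard quotas: North 3.687, South 0.927, East 4.386.
Rounding down gives 3, 0, 4 = 7 seats, so the divisor must be adjusted.
With modified divisor 305300: modified quotas North 4.098, South 1.031, East 4.876.
Rounding down: North 4, South 1, East 4 (total 9).
South receives 1.

1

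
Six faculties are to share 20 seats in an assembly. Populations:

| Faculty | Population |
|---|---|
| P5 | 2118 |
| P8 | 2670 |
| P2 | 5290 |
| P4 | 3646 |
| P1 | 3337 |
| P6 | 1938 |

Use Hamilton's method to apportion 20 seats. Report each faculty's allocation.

P5=2, P8=3, P2=6, P4=4, P1=3, P6=2

The standard divisor is 18999/20 ≈ 949.95.
Standard quotas: P5 2.2296, P8 2.8107, P2 5.5687, P4 3.8381, P1 3.5128, P6 2.0401.
Lower quotas: P5 2, P8 2, P2 5, P4 3, P1 3, P6 2 (sum 17, leaving 3 seats).
Remainders in descending order: P4 0.8381, P8 0.8107, P2 0.5687, P1 0.5128, P5 0.2296, P6 0.0401.
The surplus seats go to P4, P8, P2.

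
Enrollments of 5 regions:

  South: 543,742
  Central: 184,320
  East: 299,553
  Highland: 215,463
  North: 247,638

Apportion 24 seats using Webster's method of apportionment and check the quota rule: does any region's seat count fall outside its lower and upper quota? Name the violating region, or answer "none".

none

Standard quotas: South 8.754, Central 2.967, East 4.823, Highland 3.469, North 3.987.
Webster allocation: South 9, Central 3, East 5, Highland 3, North 4.
Every allocation lies between the lower and upper quota.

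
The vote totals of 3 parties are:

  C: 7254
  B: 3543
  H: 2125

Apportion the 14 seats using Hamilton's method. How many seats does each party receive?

The standard divisor is 12922/14 = 923.
Standard quotas: C 7.8592, B 3.8386, H 2.3023.
Lower quotas: C 7, B 3, H 2 (sum 12, leaving 2 seats).
Remainders in descending order: C 0.8592, B 0.8386, H 0.3023.
The surplus seats go to C, B.

C 8; B 4; H 2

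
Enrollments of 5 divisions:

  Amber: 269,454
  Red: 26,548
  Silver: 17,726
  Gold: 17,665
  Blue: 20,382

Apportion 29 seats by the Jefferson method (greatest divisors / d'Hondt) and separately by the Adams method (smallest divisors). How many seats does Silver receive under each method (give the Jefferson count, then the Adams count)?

Jefferson: Amber 24, Red 2, Silver 1, Gold 1, Blue 1.
Adams: Amber 21, Red 2, Silver 2, Gold 2, Blue 2.
Silver gets 1 under Jefferson and 2 under Adams.

1 and 2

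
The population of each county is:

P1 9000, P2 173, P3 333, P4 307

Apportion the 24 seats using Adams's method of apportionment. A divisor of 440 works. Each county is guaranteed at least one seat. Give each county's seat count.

With modified divisor 440: modified quotas P1 20.455, P2 0.393, P3 0.757, P4 0.698.
Rounding up: P1 21, P2 1, P3 1, P4 1 (total 24).

P1=21; P2=1; P3=1; P4=1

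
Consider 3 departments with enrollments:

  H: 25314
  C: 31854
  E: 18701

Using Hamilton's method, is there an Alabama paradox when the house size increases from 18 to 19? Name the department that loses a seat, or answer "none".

none

At 18 seats: H 6, C 8, E 4.
At 19 seats: H 6, C 8, E 5.
No department's allocation decreased.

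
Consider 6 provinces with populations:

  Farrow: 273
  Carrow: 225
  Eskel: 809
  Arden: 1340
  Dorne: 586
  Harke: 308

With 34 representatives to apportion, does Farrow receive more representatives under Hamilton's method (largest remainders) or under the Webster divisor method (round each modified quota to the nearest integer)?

Hamilton: Farrow 2, Carrow 2, Eskel 8, Arden 13, Dorne 6, Harke 3.
Webster: Farrow 3, Carrow 2, Eskel 8, Arden 13, Dorne 5, Harke 3.
Farrow gets 2 under Hamilton and 3 under Webster.

Webster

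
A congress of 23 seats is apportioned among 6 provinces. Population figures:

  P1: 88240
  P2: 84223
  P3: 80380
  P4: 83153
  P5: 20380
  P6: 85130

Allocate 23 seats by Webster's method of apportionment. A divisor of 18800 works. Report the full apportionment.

With modified divisor 18800: modified quotas P1 4.694, P2 4.480, P3 4.276, P4 4.423, P5 1.084, P6 4.528.
Rounding to the nearest integer: P1 5, P2 4, P3 4, P4 4, P5 1, P6 5 (total 23).

P1=5, P2=4, P3=4, P4=4, P5=1, P6=5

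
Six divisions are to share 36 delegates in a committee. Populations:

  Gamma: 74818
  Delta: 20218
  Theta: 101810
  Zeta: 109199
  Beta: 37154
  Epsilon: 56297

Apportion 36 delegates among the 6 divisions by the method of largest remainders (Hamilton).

Gamma: 7, Delta: 2, Theta: 9, Zeta: 10, Beta: 3, Epsilon: 5

Total 399496; standard divisor 399496/36 ≈ 11097.111.
Standard quotas: Gamma 6.7421, Delta 1.8219, Theta 9.1745, Zeta 9.8403, Beta 3.3481, Epsilon 5.0731.
Lower quotas: Gamma 6, Delta 1, Theta 9, Zeta 9, Beta 3, Epsilon 5 (sum 33, leaving 3 seats).
Remainders in descending order: Zeta 0.8403, Delta 0.8219, Gamma 0.7421, Beta 0.3481, Theta 0.1745, Epsilon 0.0731.
The surplus seats go to Zeta, Delta, Gamma.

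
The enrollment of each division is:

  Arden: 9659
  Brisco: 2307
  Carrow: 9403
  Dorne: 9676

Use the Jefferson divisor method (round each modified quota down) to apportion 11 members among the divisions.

Standard divisor 31045/11 ≈ 2822.273; standard quotas: Arden 3.422, Brisco 0.817, Carrow 3.332, Dorne 3.428.
Rounding down gives 3, 0, 3, 3 = 9 seats, so the divisor must be adjusted.
With modified divisor 2400: modified quotas Arden 4.025, Brisco 0.961, Carrow 3.918, Dorne 4.032.
Rounding down: Arden 4, Brisco 0, Carrow 3, Dorne 4 (total 11).

Arden=4, Brisco=0, Carrow=3, Dorne=4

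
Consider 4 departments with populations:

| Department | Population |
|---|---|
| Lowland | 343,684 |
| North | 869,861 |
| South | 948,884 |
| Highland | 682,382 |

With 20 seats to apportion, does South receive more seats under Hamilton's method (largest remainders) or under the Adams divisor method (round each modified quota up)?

Hamilton: Lowland 2, North 6, South 7, Highland 5.
Adams: Lowland 3, North 6, South 6, Highland 5.
South gets 7 under Hamilton and 6 under Adams.

Hamilton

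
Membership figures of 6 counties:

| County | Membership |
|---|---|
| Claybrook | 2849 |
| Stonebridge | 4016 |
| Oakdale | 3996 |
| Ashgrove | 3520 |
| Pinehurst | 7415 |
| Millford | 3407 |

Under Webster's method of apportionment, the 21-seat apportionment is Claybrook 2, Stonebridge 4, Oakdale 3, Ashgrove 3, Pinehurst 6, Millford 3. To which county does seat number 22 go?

Priority for the next seat is population ÷ (current seats + 0.5).
Priorities: Claybrook 1139.600, Stonebridge 892.444, Oakdale 1141.714, Ashgrove 1005.714, Pinehurst 1140.769, Millford 973.429.
Highest priority: Oakdale.

Oakdale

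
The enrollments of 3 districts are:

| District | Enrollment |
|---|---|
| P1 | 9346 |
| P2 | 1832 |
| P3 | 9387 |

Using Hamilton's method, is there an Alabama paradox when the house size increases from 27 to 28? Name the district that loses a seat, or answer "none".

P2

At 27 seats: P1 12, P2 3, P3 12.
At 28 seats: P1 13, P2 2, P3 13.
P2 drops from 3 to 2.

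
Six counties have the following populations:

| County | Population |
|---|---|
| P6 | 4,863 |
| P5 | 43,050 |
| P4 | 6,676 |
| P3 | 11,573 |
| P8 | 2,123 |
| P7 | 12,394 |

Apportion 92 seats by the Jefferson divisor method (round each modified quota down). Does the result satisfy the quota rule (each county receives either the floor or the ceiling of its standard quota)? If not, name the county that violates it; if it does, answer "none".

Standard quotas: P6 5.545, P5 49.091, P4 7.613, P3 13.197, P8 2.421, P7 14.133.
Jefferson allocation: P6 5, P5 51, P4 7, P3 13, P8 2, P7 14.
P5 has quota 49.091 (lower 49, upper 50) but receives 51 — outside the quota interval.

P5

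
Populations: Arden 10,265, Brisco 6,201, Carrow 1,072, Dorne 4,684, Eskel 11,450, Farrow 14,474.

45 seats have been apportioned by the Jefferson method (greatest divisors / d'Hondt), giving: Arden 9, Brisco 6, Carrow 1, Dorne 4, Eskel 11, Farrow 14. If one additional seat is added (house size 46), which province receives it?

Priority for the next seat is population ÷ (current seats + 1).
Priorities: Arden 1026.500, Brisco 885.857, Carrow 536.000, Dorne 936.800, Eskel 954.167, Farrow 964.933.
Highest priority: Arden.

Arden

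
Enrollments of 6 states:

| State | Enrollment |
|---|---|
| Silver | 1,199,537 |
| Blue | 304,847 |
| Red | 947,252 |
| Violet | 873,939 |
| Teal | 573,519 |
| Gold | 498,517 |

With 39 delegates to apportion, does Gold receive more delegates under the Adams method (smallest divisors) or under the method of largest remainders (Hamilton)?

Adams

Adams: Silver 10, Blue 3, Red 8, Violet 8, Teal 5, Gold 5.
Hamilton: Silver 11, Blue 3, Red 8, Violet 8, Teal 5, Gold 4.
Gold gets 5 under Adams and 4 under Hamilton.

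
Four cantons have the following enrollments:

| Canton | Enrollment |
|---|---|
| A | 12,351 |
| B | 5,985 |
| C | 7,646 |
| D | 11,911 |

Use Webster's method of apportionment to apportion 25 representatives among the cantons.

Standard divisor 37893/25 ≈ 1515.72; standard quotas: A 8.149, B 3.949, C 5.044, D 7.858.
Rounding to the nearest integer gives A 8, B 4, C 5, D 8 — total 25, matching the house size, so no adjustment is needed.

A 8, B 4, C 5, D 8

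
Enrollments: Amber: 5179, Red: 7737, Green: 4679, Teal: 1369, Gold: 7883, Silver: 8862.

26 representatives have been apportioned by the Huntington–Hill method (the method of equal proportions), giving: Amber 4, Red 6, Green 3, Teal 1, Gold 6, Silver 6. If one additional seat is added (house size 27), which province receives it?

Priority for the next seat is population ÷ (√(s·(s+1))).
Priorities: Amber 1158.060, Red 1193.845, Green 1350.711, Teal 968.029, Gold 1216.373, Silver 1367.436.
Highest priority: Silver.

Silver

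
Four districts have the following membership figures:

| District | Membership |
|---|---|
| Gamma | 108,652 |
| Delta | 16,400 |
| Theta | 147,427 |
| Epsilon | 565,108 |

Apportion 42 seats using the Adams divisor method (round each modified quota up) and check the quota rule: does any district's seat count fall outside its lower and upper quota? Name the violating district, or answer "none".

Epsilon

Standard quotas: Gamma 5.448, Delta 0.822, Theta 7.393, Epsilon 28.337.
Adams allocation: Gamma 6, Delta 1, Theta 8, Epsilon 27.
Epsilon has quota 28.337 (lower 28, upper 29) but receives 27 — outside the quota interval.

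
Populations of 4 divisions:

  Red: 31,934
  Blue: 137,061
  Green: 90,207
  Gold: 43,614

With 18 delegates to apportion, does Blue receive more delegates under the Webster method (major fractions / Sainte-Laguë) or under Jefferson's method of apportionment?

Jefferson

Webster: Red 2, Blue 8, Green 5, Gold 3.
Jefferson: Red 2, Blue 9, Green 5, Gold 2.
Blue gets 8 under Webster and 9 under Jefferson.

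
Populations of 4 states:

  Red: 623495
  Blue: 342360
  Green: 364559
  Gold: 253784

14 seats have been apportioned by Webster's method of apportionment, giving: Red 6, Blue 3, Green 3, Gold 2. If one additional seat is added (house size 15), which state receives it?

Priority for the next seat is population ÷ (current seats + 0.5).
Priorities: Red 95922.308, Blue 97817.143, Green 104159.714, Gold 101513.600.
Highest priority: Green.

Green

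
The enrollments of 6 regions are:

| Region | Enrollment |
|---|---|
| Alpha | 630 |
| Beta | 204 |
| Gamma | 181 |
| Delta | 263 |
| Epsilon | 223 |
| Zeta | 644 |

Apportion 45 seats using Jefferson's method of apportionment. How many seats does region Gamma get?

Standard divisor 2145/45 ≈ 47.667; standard quotas: Alpha 13.217, Beta 4.280, Gamma 3.797, Delta 5.517, Epsilon 4.678, Zeta 13.510.
Rounding down gives 13, 4, 3, 5, 4, 13 = 42 seats, so the divisor must be adjusted.
With modified divisor 44.8: modified quotas Alpha 14.063, Beta 4.554, Gamma 4.040, Delta 5.871, Epsilon 4.978, Zeta 14.375.
Rounding down: Alpha 14, Beta 4, Gamma 4, Delta 5, Epsilon 4, Zeta 14 (total 45).
Gamma receives 4.

4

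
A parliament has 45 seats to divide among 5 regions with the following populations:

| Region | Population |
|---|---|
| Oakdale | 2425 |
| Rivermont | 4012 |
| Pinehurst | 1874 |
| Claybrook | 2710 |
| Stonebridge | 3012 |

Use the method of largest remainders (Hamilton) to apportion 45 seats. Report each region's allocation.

Standard divisor: 14033 ÷ 45 ≈ 311.844.
Standard quotas: Oakdale 7.776, Rivermont 12.865, Pinehurst 6.009, Claybrook 8.690, Stonebridge 9.659.
Lower quotas: Oakdale 7, Rivermont 12, Pinehurst 6, Claybrook 8, Stonebridge 9 (sum 42, leaving 3 seats).
Remainders in descending order: Rivermont 0.865, Oakdale 0.776, Claybrook 0.690, Stonebridge 0.659, Pinehurst 0.009.
Largest remainders: Rivermont, Oakdale, Claybrook receive the extra seats.

Oakdale: 8; Rivermont: 13; Pinehurst: 6; Claybrook: 9; Stonebridge: 9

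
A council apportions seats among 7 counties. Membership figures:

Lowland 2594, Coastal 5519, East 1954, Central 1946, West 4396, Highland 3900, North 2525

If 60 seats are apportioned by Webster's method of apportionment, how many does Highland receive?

10

Standard divisor 22834/60 ≈ 380.567; standard quotas: Lowland 6.816, Coastal 14.502, East 5.134, Central 5.113, West 11.551, Highland 10.248, North 6.635.
Rounding to the nearest integer gives 7, 15, 5, 5, 12, 10, 7 = 61 seats, so the divisor must be adjusted.
With modified divisor 381.4: modified quotas Lowland 6.801, Coastal 14.470, East 5.123, Central 5.102, West 11.526, Highland 10.225, North 6.620.
Rounding to the nearest integer: Lowland 7, Coastal 14, East 5, Central 5, West 12, Highland 10, North 7 (total 60).
Highland receives 10.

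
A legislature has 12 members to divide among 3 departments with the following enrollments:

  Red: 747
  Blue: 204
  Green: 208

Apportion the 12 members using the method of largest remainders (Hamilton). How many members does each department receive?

Red 8, Blue 2, Green 2

Standard divisor: 1159 ÷ 12 ≈ 96.583.
Standard quotas: Red 7.734, Blue 2.112, Green 2.154.
Lower quotas: Red 7, Blue 2, Green 2 (sum 11, leaving 1 seat).
Remainders in descending order: Red 0.734, Green 0.154, Blue 0.112.
The surplus seat goes to Red.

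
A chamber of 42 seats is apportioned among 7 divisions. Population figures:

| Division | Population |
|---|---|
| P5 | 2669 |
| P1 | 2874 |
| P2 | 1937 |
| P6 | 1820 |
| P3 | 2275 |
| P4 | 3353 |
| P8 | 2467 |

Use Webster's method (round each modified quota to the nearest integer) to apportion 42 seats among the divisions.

P5=6, P1=7, P2=5, P6=4, P3=6, P4=8, P8=6

Standard divisor 17395/42 ≈ 414.167; standard quotas: P5 6.444, P1 6.939, P2 4.677, P6 4.394, P3 5.493, P4 8.096, P8 5.957.
Rounding to the nearest integer gives 6, 7, 5, 4, 5, 8, 6 = 41 seats, so the divisor must be adjusted.
With modified divisor 412: modified quotas P5 6.478, P1 6.976, P2 4.701, P6 4.417, P3 5.522, P4 8.138, P8 5.988.
Rounding to the nearest integer: P5 6, P1 7, P2 5, P6 4, P3 6, P4 8, P8 6 (total 42).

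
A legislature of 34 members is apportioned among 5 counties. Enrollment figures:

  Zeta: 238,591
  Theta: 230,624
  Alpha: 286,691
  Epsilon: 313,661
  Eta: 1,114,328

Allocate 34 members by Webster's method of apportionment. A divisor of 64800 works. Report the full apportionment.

With modified divisor 64800: modified quotas Zeta 3.682, Theta 3.559, Alpha 4.424, Epsilon 4.840, Eta 17.196.
Rounding to the nearest integer: Zeta 4, Theta 4, Alpha 4, Epsilon 5, Eta 17 (total 34).

Zeta 4, Theta 4, Alpha 4, Epsilon 5, Eta 17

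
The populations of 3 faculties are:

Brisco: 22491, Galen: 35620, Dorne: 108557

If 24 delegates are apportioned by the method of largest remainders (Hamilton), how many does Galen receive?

Standard divisor: 166668 ÷ 24 ≈ 6944.5.
Standard quotas: Brisco 3.2387, Galen 5.1292, Dorne 15.6321.
Lower quotas: Brisco 3, Galen 5, Dorne 15 (sum 23, leaving 1 seat).
Remainders in descending order: Dorne 0.6321, Brisco 0.2387, Galen 0.1292.
The surplus seat goes to Dorne.
Galen receives 5.

5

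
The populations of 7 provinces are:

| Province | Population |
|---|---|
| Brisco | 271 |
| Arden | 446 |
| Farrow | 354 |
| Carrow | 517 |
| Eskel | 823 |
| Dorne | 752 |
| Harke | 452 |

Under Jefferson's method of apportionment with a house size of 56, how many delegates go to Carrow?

8

Standard divisor 3615/56 ≈ 64.554; standard quotas: Brisco 4.198, Arden 6.909, Farrow 5.484, Carrow 8.009, Eskel 12.749, Dorne 11.649, Harke 7.002.
Rounding down gives 4, 6, 5, 8, 12, 11, 7 = 53 seats, so the divisor must be adjusted.
With modified divisor 60: modified quotas Brisco 4.517, Arden 7.433, Farrow 5.900, Carrow 8.617, Eskel 13.717, Dorne 12.533, Harke 7.533.
Rounding down: Brisco 4, Arden 7, Farrow 5, Carrow 8, Eskel 13, Dorne 12, Harke 7 (total 56).
Carrow receives 8.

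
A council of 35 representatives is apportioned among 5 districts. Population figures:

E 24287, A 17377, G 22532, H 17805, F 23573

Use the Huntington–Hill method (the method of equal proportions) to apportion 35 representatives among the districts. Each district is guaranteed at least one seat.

With divisor 3081: modified quotas E 7.883, A 5.640, G 7.313, H 5.779, F 7.651.
Geometric-mean thresholds: E √(7·8)=7.483, A √(5·6)=5.477, G √(7·8)=7.483, H √(5·6)=5.477, F √(7·8)=7.483.
Each quota rounded against its threshold gives E 8, A 6, G 7, H 6, F 8 (total 35).

E: 8, A: 6, G: 7, H: 6, F: 8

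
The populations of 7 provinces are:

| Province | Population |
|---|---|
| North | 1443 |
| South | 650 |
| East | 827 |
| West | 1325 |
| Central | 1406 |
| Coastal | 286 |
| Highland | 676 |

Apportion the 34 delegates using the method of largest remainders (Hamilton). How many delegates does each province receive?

Standard divisor: 6613 ÷ 34 ≈ 194.5.
Standard quotas: North 7.419, South 3.342, East 4.252, West 6.812, Central 7.229, Coastal 1.470, Highland 3.476.
Lower quotas: North 7, South 3, East 4, West 6, Central 7, Coastal 1, Highland 3 (sum 31, leaving 3 seats).
Remainders in descending order: West 0.812, Highland 0.476, Coastal 0.470, North 0.419, South 0.342, East 0.252, Central 0.229.
Largest remainders: West, Highland, Coastal receive the extra seats.

North: 7, South: 3, East: 4, West: 7, Central: 7, Coastal: 2, Highland: 4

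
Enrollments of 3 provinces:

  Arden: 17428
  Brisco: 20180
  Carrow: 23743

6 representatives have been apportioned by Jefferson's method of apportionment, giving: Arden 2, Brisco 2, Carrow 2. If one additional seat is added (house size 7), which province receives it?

Carrow

Priority for the next seat is population ÷ (current seats + 1).
Priorities: Arden 5809.333, Brisco 6726.667, Carrow 7914.333.
Highest priority: Carrow.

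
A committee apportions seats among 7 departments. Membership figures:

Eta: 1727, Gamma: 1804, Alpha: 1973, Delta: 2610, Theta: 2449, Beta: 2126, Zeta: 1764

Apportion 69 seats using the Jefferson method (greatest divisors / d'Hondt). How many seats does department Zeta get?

Standard divisor 14453/69 ≈ 209.464; standard quotas: Eta 8.245, Gamma 8.612, Alpha 9.419, Delta 12.460, Theta 11.692, Beta 10.150, Zeta 8.422.
Rounding down gives 8, 8, 9, 12, 11, 10, 8 = 66 seats, so the divisor must be adjusted.
With modified divisor 199: modified quotas Eta 8.678, Gamma 9.065, Alpha 9.915, Delta 13.116, Theta 12.307, Beta 10.683, Zeta 8.864.
Rounding down: Eta 8, Gamma 9, Alpha 9, Delta 13, Theta 12, Beta 10, Zeta 8 (total 69).
Zeta receives 8.

8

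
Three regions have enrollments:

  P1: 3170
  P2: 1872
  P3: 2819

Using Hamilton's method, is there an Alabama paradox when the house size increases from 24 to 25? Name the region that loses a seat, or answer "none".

none

At 24 seats: P1 10, P2 6, P3 8.
At 25 seats: P1 10, P2 6, P3 9.
No region's allocation decreased.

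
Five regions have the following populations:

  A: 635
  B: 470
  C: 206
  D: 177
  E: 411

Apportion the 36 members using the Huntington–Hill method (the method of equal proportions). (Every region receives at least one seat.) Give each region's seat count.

A 12; B 9; C 4; D 3; E 8

With divisor 53: modified quotas A 11.981, B 8.868, C 3.887, D 3.340, E 7.755.
Geometric-mean thresholds: A √(11·12)=11.489, B √(8·9)=8.485, C √(3·4)=3.464, D √(3·4)=3.464, E √(7·8)=7.483.
Each quota rounded against its threshold gives A 12, B 9, C 4, D 3, E 8 (total 36).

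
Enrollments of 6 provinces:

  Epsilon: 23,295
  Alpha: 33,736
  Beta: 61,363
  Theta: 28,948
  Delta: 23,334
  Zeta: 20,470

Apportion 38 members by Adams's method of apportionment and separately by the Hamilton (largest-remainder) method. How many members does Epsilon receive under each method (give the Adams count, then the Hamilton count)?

Adams: Epsilon 5, Alpha 7, Beta 11, Theta 6, Delta 5, Zeta 4.
Hamilton: Epsilon 4, Alpha 7, Beta 12, Theta 6, Delta 5, Zeta 4.
Epsilon gets 5 under Adams and 4 under Hamilton.

5 and 4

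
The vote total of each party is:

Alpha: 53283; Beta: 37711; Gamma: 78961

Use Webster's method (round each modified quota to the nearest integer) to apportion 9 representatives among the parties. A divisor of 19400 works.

With modified divisor 19400: modified quotas Alpha 2.747, Beta 1.944, Gamma 4.070.
Rounding to the nearest integer: Alpha 3, Beta 2, Gamma 4 (total 9).

Alpha 3, Beta 2, Gamma 4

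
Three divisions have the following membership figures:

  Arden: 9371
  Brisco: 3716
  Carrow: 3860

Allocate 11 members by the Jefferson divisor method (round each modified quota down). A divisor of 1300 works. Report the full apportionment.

Arden 7, Brisco 2, Carrow 2

With modified divisor 1300: modified quotas Arden 7.208, Brisco 2.858, Carrow 2.969.
Rounding down: Arden 7, Brisco 2, Carrow 2 (total 11).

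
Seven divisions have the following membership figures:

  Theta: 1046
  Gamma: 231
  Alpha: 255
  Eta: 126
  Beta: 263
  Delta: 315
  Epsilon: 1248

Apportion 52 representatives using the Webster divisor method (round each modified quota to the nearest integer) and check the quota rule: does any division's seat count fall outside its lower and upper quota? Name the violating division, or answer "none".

Standard quotas: Theta 15.612, Gamma 3.448, Alpha 3.806, Eta 1.881, Beta 3.925, Delta 4.701, Epsilon 18.627.
Webster allocation: Theta 16, Gamma 3, Alpha 4, Eta 2, Beta 4, Delta 5, Epsilon 18.
Every allocation lies between the lower and upper quota.

none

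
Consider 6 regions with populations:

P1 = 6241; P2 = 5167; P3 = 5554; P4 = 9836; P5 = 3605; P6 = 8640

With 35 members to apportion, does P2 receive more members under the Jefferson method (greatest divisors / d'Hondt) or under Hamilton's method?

Hamilton

Jefferson: P1 6, P2 4, P3 5, P4 9, P5 3, P6 8.
Hamilton: P1 5, P2 5, P3 5, P4 9, P5 3, P6 8.
P2 gets 4 under Jefferson and 5 under Hamilton.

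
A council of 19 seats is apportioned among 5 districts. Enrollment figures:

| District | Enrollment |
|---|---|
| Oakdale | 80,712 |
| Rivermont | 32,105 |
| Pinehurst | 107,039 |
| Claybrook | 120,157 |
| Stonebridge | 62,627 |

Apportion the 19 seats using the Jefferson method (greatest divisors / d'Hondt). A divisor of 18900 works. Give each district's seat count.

With modified divisor 18900: modified quotas Oakdale 4.270, Rivermont 1.699, Pinehurst 5.663, Claybrook 6.358, Stonebridge 3.314.
Rounding down: Oakdale 4, Rivermont 1, Pinehurst 5, Claybrook 6, Stonebridge 3 (total 19).

Oakdale=4; Rivermont=1; Pinehurst=5; Claybrook=6; Stonebridge=3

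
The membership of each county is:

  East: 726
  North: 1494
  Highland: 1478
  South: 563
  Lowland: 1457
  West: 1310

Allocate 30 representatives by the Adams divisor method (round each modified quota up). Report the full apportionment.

East 3, North 6, Highland 6, South 3, Lowland 6, West 6

Standard divisor 7028/30 ≈ 234.267; standard quotas: East 3.099, North 6.377, Highland 6.309, South 2.403, Lowland 6.219, West 5.592.
Rounding up gives 4, 7, 7, 3, 7, 6 = 34 seats, so the divisor must be adjusted.
With modified divisor 260: modified quotas East 2.792, North 5.746, Highland 5.685, South 2.165, Lowland 5.604, West 5.038.
Rounding up: East 3, North 6, Highland 6, South 3, Lowland 6, West 6 (total 30).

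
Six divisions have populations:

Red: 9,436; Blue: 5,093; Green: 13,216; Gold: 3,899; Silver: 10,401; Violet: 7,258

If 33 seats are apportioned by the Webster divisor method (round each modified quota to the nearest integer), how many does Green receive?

9

Standard divisor 49303/33 ≈ 1494.03; standard quotas: Red 6.316, Blue 3.409, Green 8.846, Gold 2.610, Silver 6.962, Violet 4.858.
Rounding to the nearest integer gives Red 6, Blue 3, Green 9, Gold 3, Silver 7, Violet 5 — total 33, matching the house size, so no adjustment is needed.
Green receives 9.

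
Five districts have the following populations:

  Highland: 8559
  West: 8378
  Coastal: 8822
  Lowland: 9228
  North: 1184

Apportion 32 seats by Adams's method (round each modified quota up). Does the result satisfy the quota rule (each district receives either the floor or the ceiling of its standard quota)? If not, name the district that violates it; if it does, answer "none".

none

Standard quotas: Highland 7.572, West 7.412, Coastal 7.805, Lowland 8.164, North 1.047.
Adams allocation: Highland 8, West 7, Coastal 8, Lowland 8, North 1.
Every allocation lies between the lower and upper quota.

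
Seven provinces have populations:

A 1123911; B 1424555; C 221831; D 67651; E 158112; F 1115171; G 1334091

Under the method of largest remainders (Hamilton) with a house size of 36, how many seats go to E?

1

The standard divisor is 5445322/36 ≈ 151258.944.
Standard quotas: A 7.4304, B 9.4180, C 1.4666, D 0.4473, E 1.0453, F 7.3726, G 8.8199.
Lower quotas: A 7, B 9, C 1, D 0, E 1, F 7, G 8 (sum 33, leaving 3 seats).
Remainders in descending order: G 0.8199, C 0.4666, D 0.4473, A 0.4304, B 0.4180, F 0.3726, E 0.0453.
The surplus seats go to G, C, D.
E receives 1.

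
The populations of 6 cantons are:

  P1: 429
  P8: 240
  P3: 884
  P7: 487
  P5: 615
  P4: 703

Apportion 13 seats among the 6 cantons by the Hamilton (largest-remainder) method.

The standard divisor is 3358/13 ≈ 258.308.
Standard quotas: P1 1.661, P8 0.929, P3 3.422, P7 1.885, P5 2.381, P4 2.722.
Lower quotas: P1 1, P8 0, P3 3, P7 1, P5 2, P4 2 (sum 9, leaving 4 seats).
Remainders in descending order: P8 0.929, P7 0.885, P4 0.722, P1 0.661, P3 0.422, P5 0.381.
The surplus seats go to P8, P7, P4, P1.

P1=2, P8=1, P3=3, P7=2, P5=2, P4=3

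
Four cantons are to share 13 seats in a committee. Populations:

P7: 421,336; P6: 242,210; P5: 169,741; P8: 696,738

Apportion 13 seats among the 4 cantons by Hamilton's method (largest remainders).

P7 4, P6 2, P5 1, P8 6

Total 1530025; standard divisor 1530025/13 ≈ 117694.231.
Standard quotas: P7 3.5799, P6 2.0580, P5 1.4422, P8 5.9199.
Lower quotas: P7 3, P6 2, P5 1, P8 5 (sum 11, leaving 2 seats).
Remainders in descending order: P8 0.9199, P7 0.5799, P5 0.4422, P6 0.0580.
Largest remainders: P8, P7 receive the extra seats.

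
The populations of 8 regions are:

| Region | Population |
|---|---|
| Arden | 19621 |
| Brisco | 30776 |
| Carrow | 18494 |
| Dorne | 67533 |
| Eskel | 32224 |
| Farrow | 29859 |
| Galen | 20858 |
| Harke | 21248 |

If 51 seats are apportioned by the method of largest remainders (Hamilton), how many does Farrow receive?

6

Total 240613; standard divisor 240613/51 ≈ 4717.902.
Standard quotas: Arden 4.1588, Brisco 6.5232, Carrow 3.9200, Dorne 14.3142, Eskel 6.8302, Farrow 6.3289, Galen 4.4210, Harke 4.5037.
Lower quotas: Arden 4, Brisco 6, Carrow 3, Dorne 14, Eskel 6, Farrow 6, Galen 4, Harke 4 (sum 47, leaving 4 seats).
Remainders in descending order: Carrow 0.9200, Eskel 0.8302, Brisco 0.5232, Harke 0.5037, Galen 0.4210, Farrow 0.3289, Dorne 0.3142, Arden 0.1588.
The surplus seats go to Carrow, Eskel, Brisco, Harke.
Farrow receives 6.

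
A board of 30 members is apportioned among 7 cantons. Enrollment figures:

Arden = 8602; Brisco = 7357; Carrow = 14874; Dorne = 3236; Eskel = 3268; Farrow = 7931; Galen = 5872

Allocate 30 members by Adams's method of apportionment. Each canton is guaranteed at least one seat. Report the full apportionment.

Arden: 5, Brisco: 4, Carrow: 8, Dorne: 2, Eskel: 2, Farrow: 5, Galen: 4

Standard divisor 51140/30 ≈ 1704.667; standard quotas: Arden 5.046, Brisco 4.316, Carrow 8.725, Dorne 1.898, Eskel 1.917, Farrow 4.653, Galen 3.445.
Rounding up gives 6, 5, 9, 2, 2, 5, 4 = 33 seats, so the divisor must be adjusted.
With modified divisor 1900: modified quotas Arden 4.527, Brisco 3.872, Carrow 7.828, Dorne 1.703, Eskel 1.720, Farrow 4.174, Galen 3.091.
Rounding up: Arden 5, Brisco 4, Carrow 8, Dorne 2, Eskel 2, Farrow 5, Galen 4 (total 30).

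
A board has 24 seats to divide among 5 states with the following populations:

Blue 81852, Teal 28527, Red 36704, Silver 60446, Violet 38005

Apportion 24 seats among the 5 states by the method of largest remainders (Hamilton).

Standard divisor: 245534 ÷ 24 ≈ 10230.583.
Standard quotas: Blue 8.0007, Teal 2.7884, Red 3.5877, Silver 5.9084, Violet 3.7148.
Lower quotas: Blue 8, Teal 2, Red 3, Silver 5, Violet 3 (sum 21, leaving 3 seats).
Remainders in descending order: Silver 0.9084, Teal 0.7884, Violet 0.7148, Red 0.5877, Blue 0.0007.
The surplus seats go to Silver, Teal, Violet.

Blue=8, Teal=3, Red=3, Silver=6, Violet=4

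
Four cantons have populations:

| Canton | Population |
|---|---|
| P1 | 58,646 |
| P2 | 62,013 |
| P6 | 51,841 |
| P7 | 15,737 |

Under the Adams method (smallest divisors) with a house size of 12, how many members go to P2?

4

Standard divisor 188237/12 ≈ 15686.417; standard quotas: P1 3.739, P2 3.953, P6 3.305, P7 1.003.
Rounding up gives 4, 4, 4, 2 = 14 seats, so the divisor must be adjusted.
With modified divisor 18400: modified quotas P1 3.187, P2 3.370, P6 2.817, P7 0.855.
Rounding up: P1 4, P2 4, P6 3, P7 1 (total 12).
P2 receives 4.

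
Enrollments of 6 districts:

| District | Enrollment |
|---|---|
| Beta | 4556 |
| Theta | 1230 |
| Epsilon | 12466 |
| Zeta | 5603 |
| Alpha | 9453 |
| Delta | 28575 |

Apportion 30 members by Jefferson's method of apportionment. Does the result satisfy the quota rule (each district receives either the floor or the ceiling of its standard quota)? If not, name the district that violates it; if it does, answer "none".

Standard quotas: Beta 2.209, Theta 0.596, Epsilon 6.043, Zeta 2.716, Alpha 4.583, Delta 13.853.
Jefferson allocation: Beta 2, Theta 0, Epsilon 6, Zeta 2, Alpha 5, Delta 15.
Delta has quota 13.853 (lower 13, upper 14) but receives 15 — outside the quota interval.

Delta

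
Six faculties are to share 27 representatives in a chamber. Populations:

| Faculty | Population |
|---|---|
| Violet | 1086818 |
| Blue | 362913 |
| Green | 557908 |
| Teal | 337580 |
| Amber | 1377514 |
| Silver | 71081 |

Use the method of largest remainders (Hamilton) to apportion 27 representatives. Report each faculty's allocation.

Total 3793814; standard divisor 3793814/27 ≈ 140511.63.
Standard quotas: Violet 7.7347, Blue 2.5828, Green 3.9705, Teal 2.4025, Amber 9.8036, Silver 0.5059.
Lower quotas: Violet 7, Blue 2, Green 3, Teal 2, Amber 9, Silver 0 (sum 23, leaving 4 seats).
Remainders in descending order: Green 0.9705, Amber 0.8036, Violet 0.7347, Blue 0.5828, Silver 0.5059, Teal 0.4025.
Largest remainders: Green, Amber, Violet, Blue receive the extra seats.

Violet=8, Blue=3, Green=4, Teal=2, Amber=10, Silver=0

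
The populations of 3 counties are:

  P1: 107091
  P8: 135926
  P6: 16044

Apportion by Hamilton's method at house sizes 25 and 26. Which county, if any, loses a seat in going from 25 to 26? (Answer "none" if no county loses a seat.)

At 25 seats: P1 10, P8 13, P6 2.
At 26 seats: P1 11, P8 14, P6 1.
P6 drops from 2 to 1.

P6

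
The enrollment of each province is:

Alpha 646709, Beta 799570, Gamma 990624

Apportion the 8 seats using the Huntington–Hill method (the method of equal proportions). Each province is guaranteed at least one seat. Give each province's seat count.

Alpha 2, Beta 3, Gamma 3

With divisor 306196: modified quotas Alpha 2.112, Beta 2.611, Gamma 3.235.
Geometric-mean thresholds: Alpha √(2·3)=2.449, Beta √(2·3)=2.449, Gamma √(3·4)=3.464.
Each quota rounded against its threshold gives Alpha 2, Beta 3, Gamma 3 (total 8).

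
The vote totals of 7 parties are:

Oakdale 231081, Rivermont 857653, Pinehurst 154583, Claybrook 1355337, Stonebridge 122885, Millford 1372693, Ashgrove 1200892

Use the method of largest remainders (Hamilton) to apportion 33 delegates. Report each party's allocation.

Oakdale: 1, Rivermont: 5, Pinehurst: 1, Claybrook: 8, Stonebridge: 1, Millford: 9, Ashgrove: 8

Total 5295124; standard divisor 5295124/33 ≈ 160458.303.
Standard quotas: Oakdale 1.4401, Rivermont 5.3450, Pinehurst 0.9634, Claybrook 8.4467, Stonebridge 0.7658, Millford 8.5548, Ashgrove 7.4841.
Lower quotas: Oakdale 1, Rivermont 5, Pinehurst 0, Claybrook 8, Stonebridge 0, Millford 8, Ashgrove 7 (sum 29, leaving 4 seats).
Remainders in descending order: Pinehurst 0.9634, Stonebridge 0.7658, Millford 0.5548, Ashgrove 0.4841, Claybrook 0.4467, Oakdale 0.4401, Rivermont 0.3450.
The surplus seats go to Pinehurst, Stonebridge, Millford, Ashgrove.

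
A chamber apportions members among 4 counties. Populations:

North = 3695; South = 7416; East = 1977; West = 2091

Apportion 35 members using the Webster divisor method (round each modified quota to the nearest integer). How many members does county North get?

8

Standard divisor 15179/35 ≈ 433.686; standard quotas: North 8.520, South 17.100, East 4.559, West 4.821.
Rounding to the nearest integer gives 9, 17, 5, 5 = 36 seats, so the divisor must be adjusted.
With modified divisor 437: modified quotas North 8.455, South 16.970, East 4.524, West 4.785.
Rounding to the nearest integer: North 8, South 17, East 5, West 5 (total 35).
North receives 8.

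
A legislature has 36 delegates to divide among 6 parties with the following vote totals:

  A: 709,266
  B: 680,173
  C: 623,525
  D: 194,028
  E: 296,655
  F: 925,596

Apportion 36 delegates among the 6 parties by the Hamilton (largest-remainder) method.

Total 3429243; standard divisor 3429243/36 ≈ 95256.75.
Standard quotas: A 7.4458, B 7.1404, C 6.5457, D 2.0369, E 3.1143, F 9.7169.
Lower quotas: A 7, B 7, C 6, D 2, E 3, F 9 (sum 34, leaving 2 seats).
Remainders in descending order: F 0.7169, C 0.5457, A 0.4458, B 0.1404, E 0.1143, D 0.0369.
The surplus seats go to F, C.

A: 7, B: 7, C: 7, D: 2, E: 3, F: 10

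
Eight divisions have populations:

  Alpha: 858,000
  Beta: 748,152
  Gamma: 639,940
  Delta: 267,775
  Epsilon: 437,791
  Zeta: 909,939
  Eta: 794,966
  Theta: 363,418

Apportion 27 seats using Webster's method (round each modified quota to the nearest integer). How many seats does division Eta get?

4

Standard divisor 5019981/27 ≈ 185925.222; standard quotas: Alpha 4.615, Beta 4.024, Gamma 3.442, Delta 1.440, Epsilon 2.355, Zeta 4.894, Eta 4.276, Theta 1.955.
Rounding to the nearest integer gives 5, 4, 3, 1, 2, 5, 4, 2 = 26 seats, so the divisor must be adjusted.
With modified divisor 181543: modified quotas Alpha 4.726, Beta 4.121, Gamma 3.525, Delta 1.475, Epsilon 2.412, Zeta 5.012, Eta 4.379, Theta 2.002.
Rounding to the nearest integer: Alpha 5, Beta 4, Gamma 4, Delta 1, Epsilon 2, Zeta 5, Eta 4, Theta 2 (total 27).
Eta receives 4.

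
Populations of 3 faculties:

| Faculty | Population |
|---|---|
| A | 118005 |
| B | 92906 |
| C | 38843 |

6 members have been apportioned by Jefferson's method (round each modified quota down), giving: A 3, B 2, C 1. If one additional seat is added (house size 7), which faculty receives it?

Priority for the next seat is population ÷ (current seats + 1).
Priorities: A 29501.250, B 30968.667, C 19421.500.
Highest priority: B.

B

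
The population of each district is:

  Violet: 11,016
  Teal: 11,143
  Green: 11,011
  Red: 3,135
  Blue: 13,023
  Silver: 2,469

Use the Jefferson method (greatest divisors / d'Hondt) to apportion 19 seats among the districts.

Violet: 4, Teal: 4, Green: 4, Red: 1, Blue: 5, Silver: 1

Standard divisor 51797/19 ≈ 2726.158; standard quotas: Violet 4.041, Teal 4.087, Green 4.039, Red 1.150, Blue 4.777, Silver 0.906.
Rounding down gives 4, 4, 4, 1, 4, 0 = 17 seats, so the divisor must be adjusted.
With modified divisor 2300: modified quotas Violet 4.790, Teal 4.845, Green 4.787, Red 1.363, Blue 5.662, Silver 1.073.
Rounding down: Violet 4, Teal 4, Green 4, Red 1, Blue 5, Silver 1 (total 19).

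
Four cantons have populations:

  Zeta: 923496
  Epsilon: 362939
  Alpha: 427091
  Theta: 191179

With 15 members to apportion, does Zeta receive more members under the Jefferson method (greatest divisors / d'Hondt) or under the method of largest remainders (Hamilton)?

Jefferson: Zeta 8, Epsilon 3, Alpha 3, Theta 1.
Hamilton: Zeta 7, Epsilon 3, Alpha 3, Theta 2.
Zeta gets 8 under Jefferson and 7 under Hamilton.

Jefferson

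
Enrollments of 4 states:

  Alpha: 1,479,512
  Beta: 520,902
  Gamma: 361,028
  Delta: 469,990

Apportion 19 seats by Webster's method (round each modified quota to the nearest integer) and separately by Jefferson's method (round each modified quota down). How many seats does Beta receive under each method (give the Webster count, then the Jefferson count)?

Webster: Alpha 10, Beta 4, Gamma 2, Delta 3.
Jefferson: Alpha 11, Beta 3, Gamma 2, Delta 3.
Beta gets 4 under Webster and 3 under Jefferson.

4 and 3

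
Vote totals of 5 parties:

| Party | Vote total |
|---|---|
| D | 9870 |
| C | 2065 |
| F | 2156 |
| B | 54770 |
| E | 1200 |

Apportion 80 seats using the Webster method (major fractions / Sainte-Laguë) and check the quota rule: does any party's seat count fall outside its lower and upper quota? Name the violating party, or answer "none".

Standard quotas: D 11.270, C 2.358, F 2.462, B 62.540, E 1.370.
Webster allocation: D 11, C 2, F 2, B 64, E 1.
B has quota 62.540 (lower 62, upper 63) but receives 64 — outside the quota interval.

B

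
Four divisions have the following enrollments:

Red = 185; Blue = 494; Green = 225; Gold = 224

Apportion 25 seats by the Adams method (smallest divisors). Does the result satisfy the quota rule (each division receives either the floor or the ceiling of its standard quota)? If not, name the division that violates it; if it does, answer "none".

none

Standard quotas: Red 4.100, Blue 10.949, Green 4.987, Gold 4.965.
Adams allocation: Red 4, Blue 11, Green 5, Gold 5.
Every allocation lies between the lower and upper quota.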